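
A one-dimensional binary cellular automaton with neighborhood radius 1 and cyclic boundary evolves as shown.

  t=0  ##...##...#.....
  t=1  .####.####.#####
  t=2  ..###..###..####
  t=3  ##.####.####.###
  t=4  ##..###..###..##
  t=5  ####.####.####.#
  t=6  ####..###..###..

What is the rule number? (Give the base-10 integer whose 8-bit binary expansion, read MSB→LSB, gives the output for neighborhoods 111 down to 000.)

  ### -> #   bit 7 = 1  t=1,i=2
  ##. -> #   bit 6 = 1  t=0,i=1
  #.# -> .   bit 5 = 0  t=1,i=0
  #.. -> #   bit 4 = 1  t=0,i=2
  .## -> .   bit 3 = 0  t=0,i=0
  .#. -> .   bit 2 = 0  t=0,i=10
  ..# -> #   bit 1 = 1  t=0,i=4
  ... -> #   bit 0 = 1  t=0,i=3
  bits 11010011 = 211

211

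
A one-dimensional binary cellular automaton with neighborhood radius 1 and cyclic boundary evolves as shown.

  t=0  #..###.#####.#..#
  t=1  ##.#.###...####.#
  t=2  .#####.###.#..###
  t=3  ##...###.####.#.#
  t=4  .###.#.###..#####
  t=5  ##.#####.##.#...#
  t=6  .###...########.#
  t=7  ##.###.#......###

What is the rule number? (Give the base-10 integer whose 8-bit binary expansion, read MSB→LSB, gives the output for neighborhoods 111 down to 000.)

125

  ### -> .   bit 7 = 0  t=0,i=4
  ##. -> #   bit 6 = 1  t=0,i=0
  #.# -> #   bit 5 = 1  t=0,i=6
  #.. -> #   bit 4 = 1  t=0,i=1
  .## -> #   bit 3 = 1  t=0,i=3
  .#. -> #   bit 2 = 1  t=0,i=13
  ..# -> .   bit 1 = 0  t=0,i=2
  ... -> #   bit 0 = 1  t=1,i=9
  bits 01111101 = 125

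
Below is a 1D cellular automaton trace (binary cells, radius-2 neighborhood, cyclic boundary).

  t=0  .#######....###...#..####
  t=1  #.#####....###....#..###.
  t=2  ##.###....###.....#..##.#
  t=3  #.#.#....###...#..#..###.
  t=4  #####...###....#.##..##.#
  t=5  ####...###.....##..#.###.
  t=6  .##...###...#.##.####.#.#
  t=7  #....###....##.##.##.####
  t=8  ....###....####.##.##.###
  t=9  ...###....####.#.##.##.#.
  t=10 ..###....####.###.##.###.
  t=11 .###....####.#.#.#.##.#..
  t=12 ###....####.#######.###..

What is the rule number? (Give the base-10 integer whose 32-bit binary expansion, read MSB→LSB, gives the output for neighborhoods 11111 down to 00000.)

3459575033

  #####|#  b31=1 t=0,i=3
  ####.|#  b30=1 t=0,i=6
  ###.#|.  b29=0 t=0,i=24
  ###..|.  b28=0 t=0,i=7
  ##.##|#  b27=1 t=0,i=0
  ##.#.|#  b26=1 t=1,i=24
  ##..#|#  b25=1 t=4,i=19
  ##...|.  b24=0 t=0,i=8
  #.###|.  b23=0 t=0,i=1
  #.##.|.  b22=0 t=4,i=17
  #.#.#|#  b21=1 t=1,i=0
  #.#..|#  b20=1 t=3,i=4
  #..##|.  b19=0 t=0,i=20
  #..#.|#  b18=1 t=3,i=17
  #...#|.  b17=0 t=0,i=16
  #....|.  b16=0 t=0,i=9
  .####|#  b15=1 t=0,i=2
  .###.|#  b14=1 t=0,i=13
  .##.#|#  b13=1 t=2,i=22
  .##..|.  b12=0 t=4,i=18
  .#.##|#  b11=1 t=1,i=1
  .#.#.|#  b10=1 t=3,i=1
  .#..#|.  b9=0 t=0,i=19
  .#...|.  b8=0 t=3,i=5
  ..###|#  b7=1 t=0,i=12
  ..##.|#  b6=1 t=2,i=21
  ..#.#|#  b5=1 t=4,i=15
  ..#..|#  b4=1 t=0,i=18
  ...##|#  b3=1 t=0,i=11
  ...#.|.  b2=0 t=0,i=17
  ....#|.  b1=0 t=0,i=10
  .....|#  b0=1 t=2,i=15
  bits 11001110001101001110110011111001 = 3459575033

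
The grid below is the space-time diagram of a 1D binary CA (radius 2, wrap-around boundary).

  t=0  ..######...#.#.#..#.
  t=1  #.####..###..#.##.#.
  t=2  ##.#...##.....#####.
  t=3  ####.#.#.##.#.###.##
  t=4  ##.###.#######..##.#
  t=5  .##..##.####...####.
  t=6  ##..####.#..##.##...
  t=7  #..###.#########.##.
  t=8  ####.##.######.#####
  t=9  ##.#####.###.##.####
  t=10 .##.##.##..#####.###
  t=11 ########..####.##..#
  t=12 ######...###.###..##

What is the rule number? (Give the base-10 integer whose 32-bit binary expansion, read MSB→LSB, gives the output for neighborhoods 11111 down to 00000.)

  [31] ##### => #  t=0,i=4
  [30] ####. => .  t=0,i=6
  [29] ###.# => #  t=2,i=18
  [28] ###.. => .  t=0,i=7
  [27] ##.## => #  t=2,i=19
  [26] ##.#. => #  t=1,i=17
  [25] ##..# => .  t=1,i=6
  [24] ##... => #  t=0,i=8
  [23] #.### => .  t=1,i=2
  [22] #.##. => #  t=1,i=15
  [21] #.#.# => #  t=0,i=13
  [20] #.#.. => #  t=0,i=15
  [19] #..## => #  t=1,i=7
  [18] #..#. => .  t=0,i=17
  [17] #...# => #  t=0,i=0
  [16] #.... => #  t=2,i=10
  [15] .#### => #  t=0,i=3
  [14] .###. => .  t=1,i=9
  [13] .##.# => #  t=1,i=16
  [12] .##.. => .  t=2,i=8
  [11] .#.## => #  t=1,i=1
  [10] .#.#. => .  t=0,i=12
  [9] .#..# => #  t=0,i=16
  [8] .#... => .  t=0,i=19
  [7] ..### => #  t=0,i=2
  [6] ..##. => #  t=2,i=7
  [5] ..#.# => .  t=0,i=11
  [4] ..#.. => #  t=0,i=18
  [3] ...## => .  t=0,i=1
  [2] ...#. => #  t=0,i=10
  [1] ....# => #  t=2,i=12
  [0] ..... => .  t=2,i=11
  bits 10101101011110111010101011010110 = 2910563030

2910563030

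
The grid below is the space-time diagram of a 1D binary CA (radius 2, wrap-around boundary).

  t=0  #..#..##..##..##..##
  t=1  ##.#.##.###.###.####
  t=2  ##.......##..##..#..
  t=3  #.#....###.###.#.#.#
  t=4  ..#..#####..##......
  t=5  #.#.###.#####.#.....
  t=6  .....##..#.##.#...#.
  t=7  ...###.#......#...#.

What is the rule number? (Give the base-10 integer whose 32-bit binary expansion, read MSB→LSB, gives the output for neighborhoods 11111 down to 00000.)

1931002074

  ##### -> .   bit 31 = 0  t=1,i=18
  ####. -> #   bit 30 = 1  t=1,i=0
  ###.# -> #   bit 29 = 1  t=1,i=1
  ###.. -> #   bit 28 = 1  t=0,i=0
  ##.## -> .   bit 27 = 0  t=1,i=7
  ##.#. -> .   bit 26 = 0  t=1,i=2
  ##..# -> #   bit 25 = 1  t=0,i=1
  ##... -> #   bit 24 = 1  t=2,i=2
  #.### -> .   bit 23 = 0  t=1,i=8
  #.##. -> .   bit 22 = 0  t=1,i=5
  #.#.# -> .   bit 21 = 0  t=1,i=3
  #.#.. -> #   bit 20 = 1  t=3,i=2
  #..## -> #   bit 19 = 1  t=0,i=5
  #..#. -> .   bit 18 = 0  t=0,i=2
  #...# -> .   bit 17 = 0  t=6,i=16
  #.... -> .   bit 16 = 0  t=2,i=3
  .#### -> #   bit 15 = 1  t=1,i=17
  .###. -> #   bit 14 = 1  t=0,i=19
  .##.# -> .   bit 13 = 0  t=1,i=6
  .##.. -> .   bit 12 = 0  t=0,i=7
  .#.## -> .   bit 11 = 0  t=1,i=4
  .#.#. -> .   bit 10 = 0  t=3,i=16
  .#..# -> .   bit 9 = 0  t=0,i=4
  .#... -> .   bit 8 = 0  t=3,i=3
  ..### -> #   bit 7 = 1  t=0,i=18
  ..##. -> #   bit 6 = 1  t=0,i=6
  ..#.# -> .   bit 5 = 0  t=5,i=0
  ..#.. -> #   bit 4 = 1  t=0,i=3
  ...## -> #   bit 3 = 1  t=2,i=8
  ...#. -> .   bit 2 = 0  t=4,i=1
  ....# -> #   bit 1 = 1  t=2,i=7
  ..... -> .   bit 0 = 0  t=2,i=4
  bits 01110011000110001100000011011010 = 1931002074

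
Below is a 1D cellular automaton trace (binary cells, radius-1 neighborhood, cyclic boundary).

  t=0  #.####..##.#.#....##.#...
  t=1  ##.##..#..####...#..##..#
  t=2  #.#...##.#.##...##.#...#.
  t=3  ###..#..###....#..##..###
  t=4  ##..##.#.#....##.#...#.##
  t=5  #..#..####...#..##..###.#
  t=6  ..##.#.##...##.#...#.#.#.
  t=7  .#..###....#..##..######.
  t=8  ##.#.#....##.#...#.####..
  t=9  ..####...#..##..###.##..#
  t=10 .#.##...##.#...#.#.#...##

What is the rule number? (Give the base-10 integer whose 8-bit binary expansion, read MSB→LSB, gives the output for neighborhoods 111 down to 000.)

  [7] ### => #  t=0,i=3
  [6] ##. => .  t=0,i=5
  [5] #.# => #  t=0,i=1
  [4] #.. => .  t=0,i=6
  [3] .## => .  t=0,i=2
  [2] .#. => #  t=0,i=0
  [1] ..# => #  t=0,i=7
  [0] ... => .  t=0,i=15
  bits 10100110 = 166

166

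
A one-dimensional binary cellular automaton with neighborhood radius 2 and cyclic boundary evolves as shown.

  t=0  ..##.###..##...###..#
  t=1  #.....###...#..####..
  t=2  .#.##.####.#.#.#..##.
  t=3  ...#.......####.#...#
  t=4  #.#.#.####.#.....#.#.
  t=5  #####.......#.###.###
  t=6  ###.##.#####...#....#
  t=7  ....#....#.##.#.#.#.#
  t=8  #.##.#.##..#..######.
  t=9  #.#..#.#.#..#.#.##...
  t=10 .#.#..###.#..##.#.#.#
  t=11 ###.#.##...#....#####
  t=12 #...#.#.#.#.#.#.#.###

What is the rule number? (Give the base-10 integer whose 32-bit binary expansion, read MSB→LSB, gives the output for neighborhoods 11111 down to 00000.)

  nb #####: next=#  (t=5,i=0, bit31=1)
  nb ####.: next=.  (t=1,i=17, bit30=0)
  nb ###.#: next=.  (t=2,i=9, bit29=0)
  nb ###..: next=#  (t=0,i=7, bit28=1)
  nb ##.##: next=.  (t=0,i=4, bit27=0)
  nb ##.#.: next=.  (t=2,i=10, bit26=0)
  nb ##..#: next=#  (t=0,i=8, bit25=1)
  nb ##...: next=#  (t=0,i=12, bit24=1)
  nb #.###: next=.  (t=0,i=5, bit23=0)
  nb #.##.: next=#  (t=2,i=3, bit22=1)
  nb #.#.#: next=#  (t=2,i=11, bit21=1)
  nb #.#..: next=.  (t=2,i=15, bit20=0)
  nb #..##: next=.  (t=0,i=1, bit19=0)
  nb #..#.: next=.  (t=0,i=19, bit18=0)
  nb #...#: next=.  (t=0,i=13, bit17=0)
  nb #....: next=.  (t=1,i=2, bit16=0)
  nb .####: next=.  (t=1,i=16, bit15=0)
  nb .###.: next=#  (t=0,i=6, bit14=1)
  nb .##.#: next=.  (t=0,i=3, bit13=0)
  nb .##..: next=.  (t=0,i=11, bit12=0)
  nb .#.##: next=.  (t=2,i=2, bit11=0)
  nb .#.#.: next=#  (t=2,i=12, bit10=1)
  nb .#..#: next=#  (t=0,i=0, bit9=1)
  nb .#...: next=#  (t=1,i=1, bit8=1)
  nb ..###: next=#  (t=0,i=15, bit7=1)
  nb ..##.: next=.  (t=0,i=2, bit6=0)
  nb ..#.#: next=.  (t=2,i=1, bit5=0)
  nb ..#..: next=.  (t=0,i=20, bit4=0)
  nb ...##: next=.  (t=0,i=14, bit3=0)
  nb ...#.: next=#  (t=1,i=11, bit2=1)
  nb ....#: next=#  (t=1,i=4, bit1=1)
  nb .....: next=#  (t=1,i=3, bit0=1)
  bits 10010011011000000100011110000111 = 2472560519

2472560519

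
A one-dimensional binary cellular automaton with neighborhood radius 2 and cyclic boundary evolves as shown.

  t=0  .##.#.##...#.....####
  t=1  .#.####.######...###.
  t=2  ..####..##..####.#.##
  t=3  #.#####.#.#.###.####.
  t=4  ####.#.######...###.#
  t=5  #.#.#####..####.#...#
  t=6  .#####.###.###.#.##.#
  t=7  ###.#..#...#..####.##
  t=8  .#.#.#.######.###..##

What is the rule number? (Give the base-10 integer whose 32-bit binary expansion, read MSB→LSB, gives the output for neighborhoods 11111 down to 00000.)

1474531284

  #####|.  b31=0 t=1,i=10
  ####.|#  b30=1 t=0,i=19
  ###.#|.  b29=0 t=0,i=20
  ###..|#  b28=1 t=1,i=13
  ##.##|.  b27=0 t=0,i=0
  ##.#.|#  b26=1 t=0,i=3
  ##..#|#  b25=1 t=1,i=20
  ##...|#  b24=1 t=0,i=8
  #.###|#  b23=1 t=1,i=3
  #.##.|#  b22=1 t=0,i=1
  #.#.#|#  b21=1 t=0,i=4
  #.#..|.  b20=0 t=5,i=16
  #..##|.  b19=0 t=2,i=1
  #..#.|.  b18=0 t=1,i=0
  #...#|#  b17=1 t=0,i=9
  #....|#  b16=1 t=0,i=13
  .####|#  b15=1 t=0,i=18
  .###.|.  b14=0 t=1,i=18
  .##.#|.  b13=0 t=0,i=2
  .##..|.  b12=0 t=0,i=7
  .#.##|#  b11=1 t=0,i=5
  .#.#.|#  b10=1 t=3,i=9
  .#..#|#  b9=1 t=7,i=5
  .#...|#  b8=1 t=0,i=12
  ..###|#  b7=1 t=0,i=17
  ..##.|#  b6=1 t=2,i=8
  ..#.#|.  b5=0 t=1,i=1
  ..#..|#  b4=1 t=0,i=11
  ...##|.  b3=0 t=0,i=16
  ...#.|#  b2=1 t=0,i=10
  ....#|.  b1=0 t=0,i=15
  .....|.  b0=0 t=0,i=14
  bits 01010111111000111000111111010100 = 1474531284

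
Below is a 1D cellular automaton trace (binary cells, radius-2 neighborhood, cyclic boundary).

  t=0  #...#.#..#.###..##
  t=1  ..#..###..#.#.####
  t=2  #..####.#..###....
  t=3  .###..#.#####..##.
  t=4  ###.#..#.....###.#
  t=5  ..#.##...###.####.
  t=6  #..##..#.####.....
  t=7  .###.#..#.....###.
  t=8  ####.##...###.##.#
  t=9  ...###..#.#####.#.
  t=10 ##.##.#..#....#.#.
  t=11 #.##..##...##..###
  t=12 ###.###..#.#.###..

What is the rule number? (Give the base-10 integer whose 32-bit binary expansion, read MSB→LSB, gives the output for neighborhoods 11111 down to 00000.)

  ##### -> .   bit 31 = 0  t=3,i=10
  ####. -> .   bit 30 = 0  t=1,i=16
  ###.# -> #   bit 29 = 1  t=2,i=6
  ###.. -> .   bit 28 = 0  t=0,i=0
  ##.## -> #   bit 27 = 1  t=4,i=16
  ##.#. -> .   bit 26 = 0  t=2,i=7
  ##..# -> #   bit 25 = 1  t=0,i=14
  ##... -> .   bit 24 = 0  t=0,i=1
  #.### -> .   bit 23 = 0  t=0,i=11
  #.##. -> #   bit 22 = 1  t=5,i=4
  #.#.# -> #   bit 21 = 1  t=1,i=12
  #.#.. -> #   bit 20 = 1  t=0,i=6
  #..## -> #   bit 19 = 1  t=0,i=15
  #..#. -> .   bit 18 = 0  t=0,i=8
  #...# -> #   bit 17 = 1  t=0,i=2
  #.... -> #   bit 16 = 1  t=2,i=15
  .#### -> .   bit 15 = 0  t=1,i=15
  .###. -> #   bit 14 = 1  t=0,i=12
  .##.# -> .   bit 13 = 0  t=8,i=15
  .##.. -> .   bit 12 = 0  t=3,i=16
  .#.## -> #   bit 11 = 1  t=0,i=10
  .#.#. -> #   bit 10 = 1  t=0,i=5
  .#..# -> #   bit 9 = 1  t=0,i=7
  .#... -> .   bit 8 = 0  t=4,i=8
  ..### -> #   bit 7 = 1  t=0,i=16
  ..##. -> #   bit 6 = 1  t=3,i=15
  ..#.# -> .   bit 5 = 0  t=0,i=4
  ..#.. -> .   bit 4 = 0  t=1,i=2
  ...## -> .   bit 3 = 0  t=4,i=12
  ...#. -> .   bit 2 = 0  t=0,i=3
  ....# -> #   bit 1 = 1  t=2,i=16
  ..... -> #   bit 0 = 1  t=4,i=10
  bits 00101010011110110100111011000011 = 712724163

712724163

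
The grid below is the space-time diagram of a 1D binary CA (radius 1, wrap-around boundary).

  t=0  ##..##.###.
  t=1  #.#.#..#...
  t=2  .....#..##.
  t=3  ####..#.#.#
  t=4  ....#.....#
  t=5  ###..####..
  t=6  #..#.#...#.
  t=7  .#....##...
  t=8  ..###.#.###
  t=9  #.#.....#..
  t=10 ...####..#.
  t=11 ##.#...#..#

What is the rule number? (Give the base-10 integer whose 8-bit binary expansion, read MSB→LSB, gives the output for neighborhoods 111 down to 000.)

25

  ### -> .   bit 7 = 0  t=0,i=8
  ##. -> .   bit 6 = 0  t=0,i=1
  #.# -> .   bit 5 = 0  t=0,i=6
  #.. -> #   bit 4 = 1  t=0,i=2
  .## -> #   bit 3 = 1  t=0,i=0
  .#. -> .   bit 2 = 0  t=1,i=0
  ..# -> .   bit 1 = 0  t=0,i=3
  ... -> #   bit 0 = 1  t=1,i=9
  bits 00011001 = 25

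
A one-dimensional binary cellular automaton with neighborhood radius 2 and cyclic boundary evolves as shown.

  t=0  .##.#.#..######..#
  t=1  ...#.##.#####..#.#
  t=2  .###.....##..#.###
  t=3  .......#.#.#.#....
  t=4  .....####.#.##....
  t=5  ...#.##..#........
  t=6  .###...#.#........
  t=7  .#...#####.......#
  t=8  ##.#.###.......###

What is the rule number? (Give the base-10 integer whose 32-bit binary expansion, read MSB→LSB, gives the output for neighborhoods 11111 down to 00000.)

  [31] ##### => #  t=0,i=11
  [30] ####. => .  t=0,i=13
  [29] ###.# => .  t=2,i=17
  [28] ###.. => .  t=0,i=14
  [27] ##.## => .  t=1,i=7
  [26] ##.#. => #  t=0,i=3
  [25] ##..# => #  t=0,i=15
  [24] ##... => .  t=2,i=4
  [23] #.### => .  t=1,i=8
  [22] #.##. => .  t=0,i=1
  [21] #.#.# => .  t=0,i=4
  [20] #.#.. => #  t=0,i=6
  [19] #..## => #  t=0,i=8
  [18] #..#. => .  t=0,i=16
  [17] #...# => #  t=1,i=1
  [16] #.... => .  t=2,i=5
  [15] .#### => #  t=0,i=10
  [14] .###. => .  t=2,i=2
  [13] .##.# => .  t=0,i=2
  [12] .##.. => .  t=2,i=10
  [11] .#.## => .  t=0,i=0
  [10] .#.#. => #  t=0,i=5
  [9] .#..# => .  t=0,i=7
  [8] .#... => .  t=1,i=0
  [7] ..### => #  t=0,i=9
  [6] ..##. => #  t=2,i=9
  [5] ..#.# => #  t=0,i=17
  [4] ..#.. => #  t=5,i=9
  [3] ...## => .  t=2,i=8
  [2] ...#. => #  t=1,i=2
  [1] ....# => #  t=2,i=7
  [0] ..... => .  t=2,i=6
  bits 10000110000110101000010011110110 = 2249884918

2249884918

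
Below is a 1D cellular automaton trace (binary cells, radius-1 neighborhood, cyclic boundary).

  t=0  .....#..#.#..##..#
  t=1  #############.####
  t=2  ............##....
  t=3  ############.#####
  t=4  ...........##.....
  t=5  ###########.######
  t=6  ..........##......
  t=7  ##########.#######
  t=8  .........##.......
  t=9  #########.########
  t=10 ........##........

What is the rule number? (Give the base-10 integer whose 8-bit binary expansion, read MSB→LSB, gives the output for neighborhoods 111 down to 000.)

119

  ### -> .   bit 7 = 0  t=1,i=0
  ##. -> #   bit 6 = 1  t=0,i=14
  #.# -> #   bit 5 = 1  t=0,i=9
  #.. -> #   bit 4 = 1  t=0,i=0
  .## -> .   bit 3 = 0  t=0,i=13
  .#. -> #   bit 2 = 1  t=0,i=5
  ..# -> #   bit 1 = 1  t=0,i=4
  ... -> #   bit 0 = 1  t=0,i=1
  bits 01110111 = 119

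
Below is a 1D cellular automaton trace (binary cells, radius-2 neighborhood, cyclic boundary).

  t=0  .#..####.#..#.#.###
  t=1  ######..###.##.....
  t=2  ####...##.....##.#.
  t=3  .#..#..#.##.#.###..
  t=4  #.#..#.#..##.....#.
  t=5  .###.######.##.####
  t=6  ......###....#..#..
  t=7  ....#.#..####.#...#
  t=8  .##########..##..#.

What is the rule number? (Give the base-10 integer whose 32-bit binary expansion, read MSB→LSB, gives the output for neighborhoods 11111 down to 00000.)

  ##### -> #   bit 31 = 1  t=1,i=2
  ####. -> .   bit 30 = 0  t=0,i=6
  ###.# -> .   bit 29 = 0  t=0,i=7
  ###.. -> .   bit 28 = 0  t=1,i=5
  ##.## -> .   bit 27 = 0  t=1,i=11
  ##.#. -> #   bit 26 = 1  t=0,i=0
  ##..# -> .   bit 25 = 0  t=1,i=6
  ##... -> #   bit 24 = 1  t=1,i=14
  #.### -> .   bit 23 = 0  t=0,i=16
  #.##. -> .   bit 22 = 0  t=1,i=12
  #.#.# -> .   bit 21 = 0  t=0,i=14
  #.#.. -> #   bit 20 = 1  t=0,i=1
  #..## -> #   bit 19 = 1  t=0,i=3
  #..#. -> .   bit 18 = 0  t=0,i=11
  #...# -> .   bit 17 = 0  t=2,i=5
  #.... -> #   bit 16 = 1  t=1,i=15
  .#### -> #   bit 15 = 1  t=0,i=5
  .###. -> .   bit 14 = 0  t=0,i=17
  .##.# -> #   bit 13 = 1  t=2,i=15
  .##.. -> .   bit 12 = 0  t=1,i=13
  .#.## -> .   bit 11 = 0  t=0,i=15
  .#.#. -> #   bit 10 = 1  t=0,i=13
  .#..# -> #   bit 9 = 1  t=0,i=2
  .#... -> .   bit 8 = 0  t=6,i=17
  ..### -> #   bit 7 = 1  t=0,i=4
  ..##. -> #   bit 6 = 1  t=2,i=7
  ..#.# -> #   bit 5 = 1  t=0,i=12
  ..#.. -> .   bit 4 = 0  t=3,i=1
  ...## -> .   bit 3 = 0  t=1,i=18
  ...#. -> #   bit 2 = 1  t=3,i=0
  ....# -> #   bit 1 = 1  t=1,i=17
  ..... -> .   bit 0 = 0  t=1,i=16
  bits 10000101000110011010011011100110 = 2233050854

2233050854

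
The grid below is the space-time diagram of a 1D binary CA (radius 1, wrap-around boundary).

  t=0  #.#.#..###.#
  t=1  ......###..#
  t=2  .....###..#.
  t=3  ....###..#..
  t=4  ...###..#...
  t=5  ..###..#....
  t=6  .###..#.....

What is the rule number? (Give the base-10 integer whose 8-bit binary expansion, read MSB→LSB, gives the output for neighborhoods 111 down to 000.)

  [7] ### => #  t=0,i=8
  [6] ##. => .  t=0,i=0
  [5] #.# => .  t=0,i=1
  [4] #.. => .  t=0,i=5
  [3] .## => #  t=0,i=7
  [2] .#. => .  t=0,i=2
  [1] ..# => #  t=0,i=6
  [0] ... => .  t=1,i=1
  bits 10001010 = 138

138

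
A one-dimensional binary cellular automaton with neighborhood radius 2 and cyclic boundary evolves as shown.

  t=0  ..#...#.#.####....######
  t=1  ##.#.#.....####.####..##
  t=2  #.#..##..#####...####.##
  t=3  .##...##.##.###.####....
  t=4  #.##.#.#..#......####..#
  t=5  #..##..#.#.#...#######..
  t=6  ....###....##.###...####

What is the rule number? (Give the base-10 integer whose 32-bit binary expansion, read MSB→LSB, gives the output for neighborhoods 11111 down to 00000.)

  #####|.  b31=0 t=0,i=20
  ####.|#  b30=1 t=0,i=12
  ###.#|.  b29=0 t=1,i=1
  ###..|#  b28=1 t=0,i=13
  ##.##|.  b27=0 t=1,i=15
  ##.#.|#  b26=1 t=1,i=2
  ##..#|#  b25=1 t=0,i=0
  ##...|#  b24=1 t=0,i=14
  #.###|.  b23=0 t=0,i=10
  #.##.|.  b22=0 t=3,i=9
  #.#.#|.  b21=0 t=0,i=8
  #.#..|#  b20=1 t=1,i=5
  #..##|.  b19=0 t=1,i=21
  #..#.|#  b18=1 t=0,i=1
  #...#|.  b17=0 t=0,i=4
  #....|.  b16=0 t=0,i=15
  .####|#  b15=1 t=0,i=11
  .###.|.  b14=0 t=2,i=23
  .##.#|#  b13=1 t=3,i=7
  .##..|#  b12=1 t=2,i=6
  .#.##|.  b11=0 t=0,i=9
  .#.#.|.  b10=0 t=0,i=7
  .#..#|.  b9=0 t=2,i=3
  .#...|#  b8=1 t=0,i=3
  ..###|#  b7=1 t=0,i=18
  ..##.|.  b6=0 t=2,i=5
  ..#.#|.  b5=0 t=0,i=6
  ..#..|.  b4=0 t=0,i=2
  ...##|#  b3=1 t=0,i=17
  ...#.|#  b2=1 t=0,i=5
  ....#|#  b1=1 t=0,i=16
  .....|.  b0=0 t=1,i=8
  bits 01010111000101001011000110001110 = 1460973966

1460973966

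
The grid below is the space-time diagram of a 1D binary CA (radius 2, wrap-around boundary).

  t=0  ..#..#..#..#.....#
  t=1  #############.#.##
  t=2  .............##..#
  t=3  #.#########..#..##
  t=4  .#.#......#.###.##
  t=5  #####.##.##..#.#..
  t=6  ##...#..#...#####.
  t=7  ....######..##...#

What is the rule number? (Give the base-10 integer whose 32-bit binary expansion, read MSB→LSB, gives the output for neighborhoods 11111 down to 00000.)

473221109

  [31] ##### => .  t=1,i=0
  [30] ####. => .  t=1,i=11
  [29] ###.# => .  t=1,i=12
  [28] ###.. => #  t=3,i=10
  [27] ##.## => #  t=3,i=1
  [26] ##.#. => #  t=1,i=13
  [25] ##..# => .  t=2,i=15
  [24] ##... => .  t=6,i=2
  [23] #.### => .  t=1,i=16
  [22] #.##. => .  t=4,i=16
  [21] #.#.# => #  t=1,i=14
  [20] #.#.. => #  t=4,i=3
  [19] #..## => .  t=3,i=15
  [18] #..#. => #  t=0,i=1
  [17] #...# => .  t=6,i=3
  [16] #.... => .  t=0,i=13
  [15] .#### => #  t=1,i=17
  [14] .###. => #  t=3,i=17
  [13] .##.# => .  t=4,i=17
  [12] .##.. => .  t=2,i=14
  [11] .#.## => .  t=1,i=15
  [10] .#.#. => #  t=4,i=2
  [9] .#..# => #  t=0,i=0
  [8] .#... => #  t=0,i=12
  [7] ..### => #  t=3,i=16
  [6] ..##. => #  t=2,i=13
  [5] ..#.# => #  t=4,i=10
  [4] ..#.. => #  t=0,i=2
  [3] ...## => .  t=2,i=12
  [2] ...#. => #  t=0,i=16
  [1] ....# => .  t=0,i=15
  [0] ..... => #  t=0,i=14
  bits 00011100001101001100011111110101 = 473221109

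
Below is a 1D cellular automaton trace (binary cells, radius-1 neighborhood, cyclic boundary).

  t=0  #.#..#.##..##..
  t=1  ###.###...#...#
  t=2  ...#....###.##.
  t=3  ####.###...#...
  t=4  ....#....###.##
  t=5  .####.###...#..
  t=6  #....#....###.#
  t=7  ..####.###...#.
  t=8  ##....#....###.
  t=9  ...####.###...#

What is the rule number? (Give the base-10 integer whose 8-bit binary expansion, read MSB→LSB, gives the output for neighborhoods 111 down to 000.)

39

  [7] ### => .  t=1,i=0
  [6] ##. => .  t=0,i=8
  [5] #.# => #  t=0,i=1
  [4] #.. => .  t=0,i=3
  [3] .## => .  t=0,i=7
  [2] .#. => #  t=0,i=0
  [1] ..# => #  t=0,i=4
  [0] ... => #  t=1,i=8
  bits 00100111 = 39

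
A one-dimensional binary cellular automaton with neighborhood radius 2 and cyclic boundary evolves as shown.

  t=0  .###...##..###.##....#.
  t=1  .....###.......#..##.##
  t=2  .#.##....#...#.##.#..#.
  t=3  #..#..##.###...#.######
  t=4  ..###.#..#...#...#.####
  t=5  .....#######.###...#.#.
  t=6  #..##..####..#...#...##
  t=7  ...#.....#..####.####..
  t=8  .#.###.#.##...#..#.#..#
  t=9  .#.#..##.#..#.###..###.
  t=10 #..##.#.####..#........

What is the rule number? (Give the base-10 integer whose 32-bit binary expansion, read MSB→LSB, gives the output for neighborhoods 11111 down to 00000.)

  [31] ##### => #  t=3,i=19
  [30] ####. => #  t=3,i=22
  [29] ###.# => .  t=0,i=13
  [28] ###.. => .  t=0,i=3
  [27] ##.## => .  t=0,i=14
  [26] ##.#. => #  t=2,i=17
  [25] ##..# => .  t=0,i=9
  [24] ##... => .  t=0,i=4
  [23] #.### => #  t=3,i=9
  [22] #.##. => #  t=0,i=15
  [21] #.#.# => #  t=8,i=1
  [20] #.#.. => #  t=2,i=18
  [19] #..## => .  t=0,i=0
  [18] #..#. => #  t=2,i=0
  [17] #...# => #  t=0,i=5
  [16] #.... => #  t=0,i=18
  [15] .#### => .  t=3,i=18
  [14] .###. => .  t=0,i=2
  [13] .##.# => .  t=1,i=19
  [12] .##.. => .  t=0,i=8
  [11] .#.## => .  t=2,i=2
  [10] .#.#. => .  t=5,i=20
  [9] .#..# => #  t=0,i=22
  [8] .#... => #  t=2,i=10
  [7] ..### => .  t=0,i=1
  [6] ..##. => #  t=0,i=7
  [5] ..#.# => .  t=2,i=1
  [4] ..#.. => #  t=0,i=21
  [3] ...## => #  t=0,i=6
  [2] ...#. => .  t=0,i=20
  [1] ....# => #  t=0,i=19
  [0] ..... => .  t=1,i=2
  bits 11000100111101110000001101011010 = 3304522586

3304522586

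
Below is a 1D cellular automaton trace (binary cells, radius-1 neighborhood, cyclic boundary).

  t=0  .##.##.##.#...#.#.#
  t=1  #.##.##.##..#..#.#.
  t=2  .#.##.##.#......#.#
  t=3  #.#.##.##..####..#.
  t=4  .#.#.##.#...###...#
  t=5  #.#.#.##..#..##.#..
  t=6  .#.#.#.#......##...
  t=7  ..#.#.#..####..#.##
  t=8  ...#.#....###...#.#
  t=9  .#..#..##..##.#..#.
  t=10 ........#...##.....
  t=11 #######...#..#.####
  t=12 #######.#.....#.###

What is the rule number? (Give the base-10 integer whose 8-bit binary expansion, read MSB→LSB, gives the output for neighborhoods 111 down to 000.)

  ### -> #   bit 7 = 1  t=3,i=12
  ##. -> #   bit 6 = 1  t=0,i=2
  #.# -> #   bit 5 = 1  t=0,i=0
  #.. -> .   bit 4 = 0  t=0,i=11
  .## -> .   bit 3 = 0  t=0,i=1
  .#. -> .   bit 2 = 0  t=0,i=10
  ..# -> .   bit 1 = 0  t=0,i=13
  ... -> #   bit 0 = 1  t=0,i=12
  bits 11100001 = 225

225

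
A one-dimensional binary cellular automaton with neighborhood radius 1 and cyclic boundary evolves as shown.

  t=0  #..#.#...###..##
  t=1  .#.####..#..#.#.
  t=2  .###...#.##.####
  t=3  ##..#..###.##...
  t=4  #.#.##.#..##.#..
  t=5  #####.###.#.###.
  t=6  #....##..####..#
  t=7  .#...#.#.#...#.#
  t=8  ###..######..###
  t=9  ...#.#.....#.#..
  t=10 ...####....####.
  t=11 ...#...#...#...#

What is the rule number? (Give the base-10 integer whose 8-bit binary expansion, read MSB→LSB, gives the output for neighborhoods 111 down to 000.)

60

  nb ###: next=.  (t=0,i=10, bit7=0)
  nb ##.: next=.  (t=0,i=0, bit6=0)
  nb #.#: next=#  (t=0,i=4, bit5=1)
  nb #..: next=#  (t=0,i=1, bit4=1)
  nb .##: next=#  (t=0,i=9, bit3=1)
  nb .#.: next=#  (t=0,i=3, bit2=1)
  nb ..#: next=.  (t=0,i=2, bit1=0)
  nb ...: next=.  (t=0,i=7, bit0=0)
  bits 00111100 = 60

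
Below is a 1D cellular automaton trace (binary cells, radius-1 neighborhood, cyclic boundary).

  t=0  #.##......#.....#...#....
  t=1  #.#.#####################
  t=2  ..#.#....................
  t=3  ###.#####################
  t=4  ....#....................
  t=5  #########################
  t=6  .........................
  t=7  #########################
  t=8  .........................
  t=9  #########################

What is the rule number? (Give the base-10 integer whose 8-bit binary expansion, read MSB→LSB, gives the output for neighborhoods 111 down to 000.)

  nb ###: next=.  (t=1,i=5, bit7=0)
  nb ##.: next=.  (t=0,i=3, bit6=0)
  nb #.#: next=.  (t=0,i=1, bit5=0)
  nb #..: next=#  (t=0,i=4, bit4=1)
  nb .##: next=#  (t=0,i=2, bit3=1)
  nb .#.: next=#  (t=0,i=0, bit2=1)
  nb ..#: next=#  (t=0,i=9, bit1=1)
  nb ...: next=#  (t=0,i=5, bit0=1)
  bits 00011111 = 31

31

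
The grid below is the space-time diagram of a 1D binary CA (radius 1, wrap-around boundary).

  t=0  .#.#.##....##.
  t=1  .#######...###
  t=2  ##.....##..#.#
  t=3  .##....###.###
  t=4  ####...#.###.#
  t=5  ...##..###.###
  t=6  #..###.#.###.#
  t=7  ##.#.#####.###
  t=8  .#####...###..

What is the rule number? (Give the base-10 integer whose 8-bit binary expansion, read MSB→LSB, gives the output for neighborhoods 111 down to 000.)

124

  nb ###: next=.  (t=1,i=2, bit7=0)
  nb ##.: next=#  (t=0,i=6, bit6=1)
  nb #.#: next=#  (t=0,i=2, bit5=1)
  nb #..: next=#  (t=0,i=7, bit4=1)
  nb .##: next=#  (t=0,i=5, bit3=1)
  nb .#.: next=#  (t=0,i=1, bit2=1)
  nb ..#: next=.  (t=0,i=0, bit1=0)
  nb ...: next=.  (t=0,i=8, bit0=0)
  bits 01111100 = 124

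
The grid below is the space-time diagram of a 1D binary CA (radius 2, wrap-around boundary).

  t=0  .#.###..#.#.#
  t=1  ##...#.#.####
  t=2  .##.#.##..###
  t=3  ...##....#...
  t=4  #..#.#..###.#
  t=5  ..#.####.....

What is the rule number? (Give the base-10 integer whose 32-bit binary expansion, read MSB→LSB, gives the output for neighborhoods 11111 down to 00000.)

  [31] ##### => #  t=1,i=11
  [30] ####. => .  t=1,i=0
  [29] ###.# => .  t=2,i=12
  [28] ###.. => #  t=0,i=5
  [27] ##.## => .  t=2,i=0
  [26] ##.#. => #  t=2,i=3
  [25] ##..# => .  t=0,i=6
  [24] ##... => #  t=1,i=2
  [23] #.### => .  t=0,i=3
  [22] #.##. => .  t=2,i=1
  [21] #.#.# => #  t=0,i=1
  [20] #.#.. => #  t=4,i=5
  [19] #..## => #  t=2,i=9
  [18] #..#. => #  t=0,i=7
  [17] #...# => .  t=1,i=3
  [16] #.... => .  t=3,i=6
  [15] .#### => #  t=1,i=10
  [14] .###. => .  t=0,i=4
  [13] .##.# => .  t=2,i=2
  [12] .##.. => .  t=2,i=7
  [11] .#.## => .  t=0,i=2
  [10] .#.#. => #  t=0,i=0
  [9] .#..# => #  t=4,i=6
  [8] .#... => #  t=3,i=10
  [7] ..### => .  t=2,i=10
  [6] ..##. => #  t=3,i=3
  [5] ..#.# => .  t=0,i=8
  [4] ..#.. => #  t=3,i=9
  [3] ...## => .  t=3,i=2
  [2] ...#. => #  t=1,i=4
  [1] ....# => .  t=3,i=1
  [0] ..... => #  t=3,i=0
  bits 10010101001111001000011101010101 = 2503771989

2503771989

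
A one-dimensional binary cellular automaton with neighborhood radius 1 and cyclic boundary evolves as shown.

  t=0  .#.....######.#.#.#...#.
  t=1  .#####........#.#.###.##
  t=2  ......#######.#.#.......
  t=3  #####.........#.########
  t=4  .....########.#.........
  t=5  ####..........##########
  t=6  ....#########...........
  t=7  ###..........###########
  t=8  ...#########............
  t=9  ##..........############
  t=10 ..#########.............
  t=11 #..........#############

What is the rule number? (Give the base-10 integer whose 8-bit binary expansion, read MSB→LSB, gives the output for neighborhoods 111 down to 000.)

21

  ###|.  b7=0 t=0,i=8
  ##.|.  b6=0 t=0,i=12
  #.#|.  b5=0 t=0,i=13
  #..|#  b4=1 t=0,i=2
  .##|.  b3=0 t=0,i=7
  .#.|#  b2=1 t=0,i=1
  ..#|.  b1=0 t=0,i=0
  ...|#  b0=1 t=0,i=3
  bits 00010101 = 21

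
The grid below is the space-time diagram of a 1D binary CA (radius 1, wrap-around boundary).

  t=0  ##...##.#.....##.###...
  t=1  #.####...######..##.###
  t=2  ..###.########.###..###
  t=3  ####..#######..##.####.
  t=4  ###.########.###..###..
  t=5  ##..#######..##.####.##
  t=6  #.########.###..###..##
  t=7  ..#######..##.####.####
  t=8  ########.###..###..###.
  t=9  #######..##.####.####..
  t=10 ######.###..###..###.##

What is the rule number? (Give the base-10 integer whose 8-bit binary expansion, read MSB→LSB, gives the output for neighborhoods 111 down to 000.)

  ###|#  b7=1 t=0,i=18
  ##.|.  b6=0 t=0,i=1
  #.#|.  b5=0 t=0,i=7
  #..|#  b4=1 t=0,i=2
  .##|#  b3=1 t=0,i=0
  .#.|.  b2=0 t=0,i=8
  ..#|#  b1=1 t=0,i=4
  ...|#  b0=1 t=0,i=3
  bits 10011011 = 155

155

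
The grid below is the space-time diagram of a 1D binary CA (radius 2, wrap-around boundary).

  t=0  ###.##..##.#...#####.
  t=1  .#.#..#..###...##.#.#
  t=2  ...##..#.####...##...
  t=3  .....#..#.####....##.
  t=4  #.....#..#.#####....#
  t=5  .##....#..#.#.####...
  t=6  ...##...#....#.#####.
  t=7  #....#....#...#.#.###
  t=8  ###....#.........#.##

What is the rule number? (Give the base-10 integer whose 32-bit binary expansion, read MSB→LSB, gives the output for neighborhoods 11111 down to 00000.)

1595009664

  nb #####: next=.  (t=0,i=17, bit31=0)
  nb ####.: next=#  (t=0,i=18, bit30=1)
  nb ###.#: next=.  (t=0,i=2, bit29=0)
  nb ###..: next=#  (t=1,i=11, bit28=1)
  nb ##.##: next=#  (t=0,i=3, bit27=1)
  nb ##.#.: next=#  (t=0,i=10, bit26=1)
  nb ##..#: next=#  (t=0,i=6, bit25=1)
  nb ##...: next=#  (t=1,i=12, bit24=1)
  nb #.###: next=.  (t=0,i=0, bit23=0)
  nb #.##.: next=.  (t=0,i=4, bit22=0)
  nb #.#.#: next=.  (t=1,i=1, bit21=0)
  nb #.#..: next=#  (t=0,i=11, bit20=1)
  nb #..##: next=.  (t=0,i=7, bit19=0)
  nb #..#.: next=.  (t=1,i=5, bit18=0)
  nb #...#: next=.  (t=0,i=13, bit17=0)
  nb #....: next=#  (t=2,i=19, bit16=1)
  nb .####: next=#  (t=0,i=16, bit15=1)
  nb .###.: next=#  (t=0,i=1, bit14=1)
  nb .##.#: next=#  (t=0,i=9, bit13=1)
  nb .##..: next=.  (t=0,i=5, bit12=0)
  nb .#.##: next=#  (t=2,i=8, bit11=1)
  nb .#.#.: next=.  (t=1,i=0, bit10=0)
  nb .#..#: next=#  (t=1,i=4, bit9=1)
  nb .#...: next=.  (t=0,i=12, bit8=0)
  nb ..###: next=#  (t=0,i=15, bit7=1)
  nb ..##.: next=.  (t=0,i=8, bit6=0)
  nb ..#.#: next=.  (t=2,i=7, bit5=0)
  nb ..#..: next=.  (t=1,i=6, bit4=0)
  nb ...##: next=.  (t=0,i=14, bit3=0)
  nb ...#.: next=.  (t=3,i=4, bit2=0)
  nb ....#: next=.  (t=2,i=1, bit1=0)
  nb .....: next=.  (t=2,i=0, bit0=0)
  bits 01011111000100011110101010000000 = 1595009664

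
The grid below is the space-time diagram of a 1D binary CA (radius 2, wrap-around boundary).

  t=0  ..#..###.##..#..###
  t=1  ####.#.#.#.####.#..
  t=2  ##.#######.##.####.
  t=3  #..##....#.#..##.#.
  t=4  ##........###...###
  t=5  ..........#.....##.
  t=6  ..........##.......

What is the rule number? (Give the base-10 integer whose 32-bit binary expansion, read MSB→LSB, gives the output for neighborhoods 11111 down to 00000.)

653559696

  nb #####: next=.  (t=2,i=5, bit31=0)
  nb ####.: next=.  (t=1,i=2, bit30=0)
  nb ###.#: next=#  (t=0,i=7, bit29=1)
  nb ###..: next=.  (t=0,i=18, bit28=0)
  nb ##.##: next=.  (t=0,i=8, bit27=0)
  nb ##.#.: next=#  (t=1,i=4, bit26=1)
  nb ##..#: next=#  (t=0,i=0, bit25=1)
  nb ##...: next=.  (t=3,i=5, bit24=0)
  nb #.###: next=#  (t=1,i=11, bit23=1)
  nb #.##.: next=#  (t=0,i=9, bit22=1)
  nb #.#.#: next=#  (t=1,i=5, bit21=1)
  nb #.#..: next=#  (t=1,i=16, bit20=1)
  nb #..##: next=.  (t=0,i=4, bit19=0)
  nb #..#.: next=#  (t=0,i=1, bit18=1)
  nb #...#: next=.  (t=4,i=14, bit17=0)
  nb #....: next=.  (t=3,i=6, bit16=0)
  nb .####: next=#  (t=1,i=1, bit15=1)
  nb .###.: next=.  (t=0,i=6, bit14=0)
  nb .##.#: next=.  (t=2,i=1, bit13=0)
  nb .##..: next=.  (t=0,i=10, bit12=0)
  nb .#.##: next=.  (t=1,i=10, bit11=0)
  nb .#.#.: next=#  (t=1,i=6, bit10=1)
  nb .#..#: next=#  (t=0,i=3, bit9=1)
  nb .#...: next=#  (t=5,i=11, bit8=1)
  nb ..###: next=#  (t=0,i=5, bit7=1)
  nb ..##.: next=.  (t=3,i=3, bit6=0)
  nb ..#.#: next=.  (t=3,i=9, bit5=0)
  nb ..#..: next=#  (t=0,i=2, bit4=1)
  nb ...##: next=.  (t=4,i=9, bit3=0)
  nb ...#.: next=.  (t=3,i=8, bit2=0)
  nb ....#: next=.  (t=3,i=7, bit1=0)
  nb .....: next=.  (t=4,i=4, bit0=0)
  bits 00100110111101001000011110010000 = 653559696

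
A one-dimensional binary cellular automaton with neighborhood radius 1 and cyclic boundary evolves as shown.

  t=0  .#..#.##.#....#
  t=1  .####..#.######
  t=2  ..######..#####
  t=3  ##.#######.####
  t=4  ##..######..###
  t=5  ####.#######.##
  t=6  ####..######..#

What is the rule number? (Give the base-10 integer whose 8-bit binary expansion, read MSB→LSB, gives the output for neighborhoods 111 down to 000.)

215

  nb ###: next=#  (t=1,i=2, bit7=1)
  nb ##.: next=#  (t=0,i=7, bit6=1)
  nb #.#: next=.  (t=0,i=0, bit5=0)
  nb #..: next=#  (t=0,i=2, bit4=1)
  nb .##: next=.  (t=0,i=6, bit3=0)
  nb .#.: next=#  (t=0,i=1, bit2=1)
  nb ..#: next=#  (t=0,i=3, bit1=1)
  nb ...: next=#  (t=0,i=11, bit0=1)
  bits 11010111 = 215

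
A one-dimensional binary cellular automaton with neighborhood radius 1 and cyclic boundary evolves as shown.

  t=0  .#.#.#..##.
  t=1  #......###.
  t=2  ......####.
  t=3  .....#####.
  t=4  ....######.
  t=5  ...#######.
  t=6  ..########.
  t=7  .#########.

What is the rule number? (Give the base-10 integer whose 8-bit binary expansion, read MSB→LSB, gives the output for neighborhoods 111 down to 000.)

  ###|#  b7=1 t=1,i=8
  ##.|#  b6=1 t=0,i=9
  #.#|.  b5=0 t=0,i=2
  #..|.  b4=0 t=0,i=6
  .##|#  b3=1 t=0,i=8
  .#.|.  b2=0 t=0,i=1
  ..#|#  b1=1 t=0,i=0
  ...|.  b0=0 t=1,i=2
  bits 11001010 = 202

202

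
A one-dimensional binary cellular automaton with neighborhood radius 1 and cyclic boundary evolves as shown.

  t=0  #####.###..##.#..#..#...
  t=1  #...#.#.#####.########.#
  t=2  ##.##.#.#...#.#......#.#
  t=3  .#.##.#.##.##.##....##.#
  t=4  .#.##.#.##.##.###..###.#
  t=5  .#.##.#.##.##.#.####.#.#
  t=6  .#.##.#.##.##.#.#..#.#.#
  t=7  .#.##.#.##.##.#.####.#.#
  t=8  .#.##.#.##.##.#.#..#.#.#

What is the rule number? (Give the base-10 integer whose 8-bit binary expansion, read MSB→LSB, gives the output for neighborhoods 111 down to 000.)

  [7] ### => .  t=0,i=1
  [6] ##. => #  t=0,i=4
  [5] #.# => .  t=0,i=5
  [4] #.. => #  t=0,i=9
  [3] .## => #  t=0,i=0
  [2] .#. => #  t=0,i=14
  [1] ..# => #  t=0,i=10
  [0] ... => .  t=0,i=22
  bits 01011110 = 94

94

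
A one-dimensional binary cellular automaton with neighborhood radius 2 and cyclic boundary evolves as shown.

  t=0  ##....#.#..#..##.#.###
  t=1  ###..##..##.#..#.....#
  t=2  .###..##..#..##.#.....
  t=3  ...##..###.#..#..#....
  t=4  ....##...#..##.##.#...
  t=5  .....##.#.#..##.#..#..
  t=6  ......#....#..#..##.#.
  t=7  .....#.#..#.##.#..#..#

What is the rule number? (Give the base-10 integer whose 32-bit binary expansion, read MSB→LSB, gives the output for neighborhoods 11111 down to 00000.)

4211356452

  #####|#  b31=1 t=0,i=21
  ####.|#  b30=1 t=0,i=0
  ###.#|#  b29=1 t=3,i=9
  ###..|#  b28=1 t=0,i=1
  ##.##|#  b27=1 t=4,i=14
  ##.#.|.  b26=0 t=0,i=16
  ##..#|#  b25=1 t=1,i=3
  ##...|#  b24=1 t=0,i=2
  #.###|.  b23=0 t=0,i=19
  #.##.|.  b22=0 t=4,i=15
  #.#.#|.  b21=0 t=0,i=17
  #.#..|.  b20=0 t=0,i=8
  #..##|.  b19=0 t=0,i=13
  #..#.|#  b18=1 t=0,i=10
  #...#|.  b17=0 t=4,i=7
  #....|.  b16=0 t=0,i=3
  .####|.  b15=0 t=0,i=20
  .###.|.  b14=0 t=2,i=2
  .##.#|#  b13=1 t=0,i=15
  .##..|#  b12=1 t=1,i=6
  .#.##|.  b11=0 t=0,i=18
  .#.#.|.  b10=0 t=0,i=7
  .#..#|#  b9=1 t=0,i=9
  .#...|#  b8=1 t=1,i=16
  ..###|.  b7=0 t=1,i=21
  ..##.|.  b6=0 t=0,i=14
  ..#.#|#  b5=1 t=0,i=6
  ..#..|.  b4=0 t=0,i=11
  ...##|.  b3=0 t=1,i=20
  ...#.|#  b2=1 t=0,i=5
  ....#|.  b1=0 t=0,i=4
  .....|.  b0=0 t=1,i=18
  bits 11111011000001000011001100100100 = 4211356452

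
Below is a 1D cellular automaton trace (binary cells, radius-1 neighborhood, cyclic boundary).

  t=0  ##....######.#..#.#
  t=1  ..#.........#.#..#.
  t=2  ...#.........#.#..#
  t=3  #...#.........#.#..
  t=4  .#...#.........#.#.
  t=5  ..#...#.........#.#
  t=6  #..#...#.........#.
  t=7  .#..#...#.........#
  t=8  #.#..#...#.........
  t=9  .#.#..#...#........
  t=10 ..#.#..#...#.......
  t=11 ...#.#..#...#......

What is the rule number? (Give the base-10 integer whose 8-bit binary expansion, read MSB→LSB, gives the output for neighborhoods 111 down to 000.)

  [7] ### => .  t=0,i=0
  [6] ##. => .  t=0,i=1
  [5] #.# => #  t=0,i=12
  [4] #.. => #  t=0,i=2
  [3] .## => .  t=0,i=6
  [2] .#. => .  t=0,i=13
  [1] ..# => .  t=0,i=5
  [0] ... => .  t=0,i=3
  bits 00110000 = 48

48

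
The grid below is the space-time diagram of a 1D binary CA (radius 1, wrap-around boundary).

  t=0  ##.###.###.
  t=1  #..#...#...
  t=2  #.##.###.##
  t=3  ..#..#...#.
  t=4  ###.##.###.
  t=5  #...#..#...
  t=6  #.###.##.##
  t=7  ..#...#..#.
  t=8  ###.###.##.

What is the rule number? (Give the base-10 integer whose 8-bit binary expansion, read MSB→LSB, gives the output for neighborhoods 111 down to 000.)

15

  ###|.  b7=0 t=0,i=4
  ##.|.  b6=0 t=0,i=1
  #.#|.  b5=0 t=0,i=2
  #..|.  b4=0 t=1,i=1
  .##|#  b3=1 t=0,i=0
  .#.|#  b2=1 t=1,i=0
  ..#|#  b1=1 t=1,i=2
  ...|#  b0=1 t=1,i=5
  bits 00001111 = 15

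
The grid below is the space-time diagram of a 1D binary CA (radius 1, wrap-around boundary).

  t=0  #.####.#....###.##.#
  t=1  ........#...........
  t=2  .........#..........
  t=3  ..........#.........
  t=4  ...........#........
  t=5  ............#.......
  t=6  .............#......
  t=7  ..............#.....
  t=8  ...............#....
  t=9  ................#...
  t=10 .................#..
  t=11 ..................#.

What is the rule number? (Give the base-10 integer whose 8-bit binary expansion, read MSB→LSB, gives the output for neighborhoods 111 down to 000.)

16

  [7] ### => .  t=0,i=3
  [6] ##. => .  t=0,i=0
  [5] #.# => .  t=0,i=1
  [4] #.. => #  t=0,i=8
  [3] .## => .  t=0,i=2
  [2] .#. => .  t=0,i=7
  [1] ..# => .  t=0,i=11
  [0] ... => .  t=0,i=9
  bits 00010000 = 16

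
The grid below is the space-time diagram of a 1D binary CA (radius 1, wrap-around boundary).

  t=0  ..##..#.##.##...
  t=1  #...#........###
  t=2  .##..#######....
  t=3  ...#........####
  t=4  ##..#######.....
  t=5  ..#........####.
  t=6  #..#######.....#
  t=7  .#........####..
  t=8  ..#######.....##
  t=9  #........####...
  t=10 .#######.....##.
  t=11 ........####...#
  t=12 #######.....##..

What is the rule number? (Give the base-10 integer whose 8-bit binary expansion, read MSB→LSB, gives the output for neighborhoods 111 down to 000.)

17

  nb ###: next=.  (t=1,i=14, bit7=0)
  nb ##.: next=.  (t=0,i=3, bit6=0)
  nb #.#: next=.  (t=0,i=7, bit5=0)
  nb #..: next=#  (t=0,i=4, bit4=1)
  nb .##: next=.  (t=0,i=2, bit3=0)
  nb .#.: next=.  (t=0,i=6, bit2=0)
  nb ..#: next=.  (t=0,i=1, bit1=0)
  nb ...: next=#  (t=0,i=0, bit0=1)
  bits 00010001 = 17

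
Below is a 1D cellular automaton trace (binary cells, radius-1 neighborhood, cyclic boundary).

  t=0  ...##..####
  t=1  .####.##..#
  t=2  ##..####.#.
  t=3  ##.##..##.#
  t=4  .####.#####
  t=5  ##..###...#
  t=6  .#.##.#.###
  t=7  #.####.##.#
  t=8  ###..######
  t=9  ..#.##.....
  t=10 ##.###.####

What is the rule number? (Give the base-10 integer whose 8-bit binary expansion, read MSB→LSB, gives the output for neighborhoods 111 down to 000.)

107

  ###|.  b7=0 t=0,i=8
  ##.|#  b6=1 t=0,i=4
  #.#|#  b5=1 t=1,i=0
  #..|.  b4=0 t=0,i=0
  .##|#  b3=1 t=0,i=3
  .#.|.  b2=0 t=1,i=10
  ..#|#  b1=1 t=0,i=2
  ...|#  b0=1 t=0,i=1
  bits 01101011 = 107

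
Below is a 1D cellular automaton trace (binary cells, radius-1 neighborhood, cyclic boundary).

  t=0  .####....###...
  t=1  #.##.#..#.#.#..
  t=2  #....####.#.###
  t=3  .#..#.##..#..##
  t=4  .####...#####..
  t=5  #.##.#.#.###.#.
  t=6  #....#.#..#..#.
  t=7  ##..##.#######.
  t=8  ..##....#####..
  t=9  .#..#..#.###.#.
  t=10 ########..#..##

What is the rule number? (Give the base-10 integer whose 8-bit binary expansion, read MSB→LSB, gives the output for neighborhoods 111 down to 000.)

  nb ###: next=#  (t=0,i=2, bit7=1)
  nb ##.: next=.  (t=0,i=4, bit6=0)
  nb #.#: next=.  (t=1,i=1, bit5=0)
  nb #..: next=#  (t=0,i=5, bit4=1)
  nb .##: next=.  (t=0,i=1, bit3=0)
  nb .#.: next=#  (t=1,i=0, bit2=1)
  nb ..#: next=#  (t=0,i=0, bit1=1)
  nb ...: next=.  (t=0,i=6, bit0=0)
  bits 10010110 = 150

150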